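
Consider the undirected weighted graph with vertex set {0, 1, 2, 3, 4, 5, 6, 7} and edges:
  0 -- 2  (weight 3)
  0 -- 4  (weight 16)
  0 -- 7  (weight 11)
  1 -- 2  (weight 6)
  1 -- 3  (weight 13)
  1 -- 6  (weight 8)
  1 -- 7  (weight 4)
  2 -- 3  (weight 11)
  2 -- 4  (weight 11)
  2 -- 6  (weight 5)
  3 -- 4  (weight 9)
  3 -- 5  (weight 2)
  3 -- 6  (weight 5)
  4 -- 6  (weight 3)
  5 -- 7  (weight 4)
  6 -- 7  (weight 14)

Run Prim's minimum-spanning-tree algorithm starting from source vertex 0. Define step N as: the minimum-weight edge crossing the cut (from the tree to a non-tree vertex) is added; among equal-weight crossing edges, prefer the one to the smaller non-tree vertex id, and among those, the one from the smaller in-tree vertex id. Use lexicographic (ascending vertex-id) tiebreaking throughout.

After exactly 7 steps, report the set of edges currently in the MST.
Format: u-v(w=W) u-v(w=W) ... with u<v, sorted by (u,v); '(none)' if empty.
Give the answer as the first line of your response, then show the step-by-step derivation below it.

0-2(w=3) 1-7(w=4) 2-6(w=5) 3-5(w=2) 3-6(w=5) 4-6(w=3) 5-7(w=4)

step 1: add edge 0-2 (w=3); MST = {0-2(w=3)}
step 2: add edge 2-6 (w=5); MST = {0-2(w=3) 2-6(w=5)}
step 3: add edge 4-6 (w=3); MST = {0-2(w=3) 2-6(w=5) 4-6(w=3)}
step 4: add edge 3-6 (w=5); MST = {0-2(w=3) 2-6(w=5) 3-6(w=5) 4-6(w=3)}
step 5: add edge 3-5 (w=2); MST = {0-2(w=3) 2-6(w=5) 3-5(w=2) 3-6(w=5) 4-6(w=3)}
step 6: add edge 5-7 (w=4); MST = {0-2(w=3) 2-6(w=5) 3-5(w=2) 3-6(w=5) 4-6(w=3) 5-7(w=4)}
step 7: add edge 1-7 (w=4); MST = {0-2(w=3) 1-7(w=4) 2-6(w=5) 3-5(w=2) 3-6(w=5) 4-6(w=3) 5-7(w=4)}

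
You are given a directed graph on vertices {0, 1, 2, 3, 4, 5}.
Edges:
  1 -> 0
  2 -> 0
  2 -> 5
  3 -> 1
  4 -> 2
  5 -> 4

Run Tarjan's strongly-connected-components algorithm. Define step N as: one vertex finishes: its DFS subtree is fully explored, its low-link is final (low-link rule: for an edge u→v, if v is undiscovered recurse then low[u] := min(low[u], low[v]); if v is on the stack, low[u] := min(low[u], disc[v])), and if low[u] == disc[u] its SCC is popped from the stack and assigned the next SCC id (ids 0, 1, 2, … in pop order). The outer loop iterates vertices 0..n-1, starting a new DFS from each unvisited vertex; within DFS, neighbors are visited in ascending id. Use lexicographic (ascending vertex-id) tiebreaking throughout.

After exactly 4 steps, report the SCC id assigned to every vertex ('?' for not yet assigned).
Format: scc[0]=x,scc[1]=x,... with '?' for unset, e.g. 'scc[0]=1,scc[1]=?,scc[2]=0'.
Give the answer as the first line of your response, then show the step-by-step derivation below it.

scc[0]=0,scc[1]=1,scc[2]=?,scc[3]=?,scc[4]=?,scc[5]=?

step 1: low=(low[0]=0,low[1]=?,low[2]=?,low[3]=?,low[4]=?,low[5]=?); scc=(scc[0]=0,scc[1]=?,scc[2]=?,scc[3]=?,scc[4]=?,scc[5]=?)
step 2: low=(low[0]=0,low[1]=1,low[2]=?,low[3]=?,low[4]=?,low[5]=?); scc=(scc[0]=0,scc[1]=1,scc[2]=?,scc[3]=?,scc[4]=?,scc[5]=?)
step 3: low=(low[0]=0,low[1]=1,low[2]=2,low[3]=?,low[4]=2,low[5]=3); scc=(scc[0]=0,scc[1]=1,scc[2]=?,scc[3]=?,scc[4]=?,scc[5]=?)
step 4: low=(low[0]=0,low[1]=1,low[2]=2,low[3]=?,low[4]=2,low[5]=2); scc=(scc[0]=0,scc[1]=1,scc[2]=?,scc[3]=?,scc[4]=?,scc[5]=?)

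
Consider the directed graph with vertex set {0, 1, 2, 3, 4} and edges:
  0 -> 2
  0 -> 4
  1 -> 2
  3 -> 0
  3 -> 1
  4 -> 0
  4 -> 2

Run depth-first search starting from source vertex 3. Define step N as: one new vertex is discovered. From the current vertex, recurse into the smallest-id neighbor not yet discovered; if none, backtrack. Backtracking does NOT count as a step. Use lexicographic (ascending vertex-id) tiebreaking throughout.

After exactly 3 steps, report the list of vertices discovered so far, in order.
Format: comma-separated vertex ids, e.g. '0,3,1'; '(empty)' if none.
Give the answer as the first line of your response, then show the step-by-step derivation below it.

3,0,2

step 1: discover 3; path=3; order=3
step 2: discover 0; path=3>0; order=3,0
step 3: discover 2; path=3>0>2; order=3,0,2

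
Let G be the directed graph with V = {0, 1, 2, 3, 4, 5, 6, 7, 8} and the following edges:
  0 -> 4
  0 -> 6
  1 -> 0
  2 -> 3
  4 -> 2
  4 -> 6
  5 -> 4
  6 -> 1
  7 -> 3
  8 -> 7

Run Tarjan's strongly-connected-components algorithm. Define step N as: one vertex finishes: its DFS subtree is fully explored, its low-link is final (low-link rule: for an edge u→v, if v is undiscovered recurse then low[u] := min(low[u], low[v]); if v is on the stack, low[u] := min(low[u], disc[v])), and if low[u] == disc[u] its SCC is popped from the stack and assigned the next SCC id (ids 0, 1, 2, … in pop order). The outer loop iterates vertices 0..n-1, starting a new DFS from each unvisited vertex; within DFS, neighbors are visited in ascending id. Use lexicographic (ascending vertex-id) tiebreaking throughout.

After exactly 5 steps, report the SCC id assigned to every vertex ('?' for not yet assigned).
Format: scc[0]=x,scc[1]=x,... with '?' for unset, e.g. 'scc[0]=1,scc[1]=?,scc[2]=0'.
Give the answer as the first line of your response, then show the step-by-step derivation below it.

scc[0]=?,scc[1]=?,scc[2]=1,scc[3]=0,scc[4]=?,scc[5]=?,scc[6]=?,scc[7]=?,scc[8]=?

step 1: low=(low[0]=0,low[1]=?,low[2]=2,low[3]=3,low[4]=1,low[5]=?,low[6]=?,low[7]=?,low[8]=?); scc=(scc[0]=?,scc[1]=?,scc[2]=?,scc[3]=0,scc[4]=?,scc[5]=?,scc[6]=?,scc[7]=?,scc[8]=?)
step 2: low=(low[0]=0,low[1]=?,low[2]=2,low[3]=3,low[4]=1,low[5]=?,low[6]=?,low[7]=?,low[8]=?); scc=(scc[0]=?,scc[1]=?,scc[2]=1,scc[3]=0,scc[4]=?,scc[5]=?,scc[6]=?,scc[7]=?,scc[8]=?)
step 3: low=(low[0]=0,low[1]=0,low[2]=2,low[3]=3,low[4]=1,low[5]=?,low[6]=4,low[7]=?,low[8]=?); scc=(scc[0]=?,scc[1]=?,scc[2]=1,scc[3]=0,scc[4]=?,scc[5]=?,scc[6]=?,scc[7]=?,scc[8]=?)
step 4: low=(low[0]=0,low[1]=0,low[2]=2,low[3]=3,low[4]=1,low[5]=?,low[6]=0,low[7]=?,low[8]=?); scc=(scc[0]=?,scc[1]=?,scc[2]=1,scc[3]=0,scc[4]=?,scc[5]=?,scc[6]=?,scc[7]=?,scc[8]=?)
step 5: low=(low[0]=0,low[1]=0,low[2]=2,low[3]=3,low[4]=0,low[5]=?,low[6]=0,low[7]=?,low[8]=?); scc=(scc[0]=?,scc[1]=?,scc[2]=1,scc[3]=0,scc[4]=?,scc[5]=?,scc[6]=?,scc[7]=?,scc[8]=?)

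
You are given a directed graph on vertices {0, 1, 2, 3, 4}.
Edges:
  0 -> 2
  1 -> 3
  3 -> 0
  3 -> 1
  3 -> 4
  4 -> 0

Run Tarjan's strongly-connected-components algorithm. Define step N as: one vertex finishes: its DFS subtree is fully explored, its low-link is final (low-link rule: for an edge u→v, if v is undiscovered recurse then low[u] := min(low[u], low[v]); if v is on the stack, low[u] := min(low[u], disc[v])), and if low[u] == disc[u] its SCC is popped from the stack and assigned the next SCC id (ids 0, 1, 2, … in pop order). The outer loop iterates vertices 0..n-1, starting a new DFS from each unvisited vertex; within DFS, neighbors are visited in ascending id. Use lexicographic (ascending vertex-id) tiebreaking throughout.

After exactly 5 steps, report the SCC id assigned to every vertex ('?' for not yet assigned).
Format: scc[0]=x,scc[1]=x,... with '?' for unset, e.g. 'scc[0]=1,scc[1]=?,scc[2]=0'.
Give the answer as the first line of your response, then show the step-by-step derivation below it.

scc[0]=1,scc[1]=3,scc[2]=0,scc[3]=3,scc[4]=2

step 1: low=(low[0]=0,low[1]=?,low[2]=1,low[3]=?,low[4]=?); scc=(scc[0]=?,scc[1]=?,scc[2]=0,scc[3]=?,scc[4]=?)
step 2: low=(low[0]=0,low[1]=?,low[2]=1,low[3]=?,low[4]=?); scc=(scc[0]=1,scc[1]=?,scc[2]=0,scc[3]=?,scc[4]=?)
step 3: low=(low[0]=0,low[1]=2,low[2]=1,low[3]=2,low[4]=4); scc=(scc[0]=1,scc[1]=?,scc[2]=0,scc[3]=?,scc[4]=2)
step 4: low=(low[0]=0,low[1]=2,low[2]=1,low[3]=2,low[4]=4); scc=(scc[0]=1,scc[1]=?,scc[2]=0,scc[3]=?,scc[4]=2)
step 5: low=(low[0]=0,low[1]=2,low[2]=1,low[3]=2,low[4]=4); scc=(scc[0]=1,scc[1]=3,scc[2]=0,scc[3]=3,scc[4]=2)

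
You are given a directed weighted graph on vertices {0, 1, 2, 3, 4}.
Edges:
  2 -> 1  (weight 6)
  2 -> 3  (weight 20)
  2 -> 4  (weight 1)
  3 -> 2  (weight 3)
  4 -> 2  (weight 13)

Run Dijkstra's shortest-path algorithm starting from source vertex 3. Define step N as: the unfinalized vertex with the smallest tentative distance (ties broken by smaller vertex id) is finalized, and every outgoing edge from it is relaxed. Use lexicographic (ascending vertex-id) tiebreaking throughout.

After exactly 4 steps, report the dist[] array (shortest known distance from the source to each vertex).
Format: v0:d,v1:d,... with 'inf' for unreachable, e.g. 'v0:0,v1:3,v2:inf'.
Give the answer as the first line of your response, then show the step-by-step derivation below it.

v0:inf,v1:9,v2:3,v3:0,v4:4

step 1: dist = v0:inf,v1:inf,v2:3,v3:0,v4:inf
step 2: dist = v0:inf,v1:9,v2:3,v3:0,v4:4
step 3: dist = v0:inf,v1:9,v2:3,v3:0,v4:4
step 4: dist = v0:inf,v1:9,v2:3,v3:0,v4:4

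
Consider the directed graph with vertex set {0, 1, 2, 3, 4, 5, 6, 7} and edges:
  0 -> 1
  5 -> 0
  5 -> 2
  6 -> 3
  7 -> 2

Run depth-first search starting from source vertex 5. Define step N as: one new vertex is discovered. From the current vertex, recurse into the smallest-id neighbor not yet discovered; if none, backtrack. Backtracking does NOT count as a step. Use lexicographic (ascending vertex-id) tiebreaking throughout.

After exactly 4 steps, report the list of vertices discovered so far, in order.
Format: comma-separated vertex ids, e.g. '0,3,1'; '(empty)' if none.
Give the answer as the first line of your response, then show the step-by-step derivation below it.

5,0,1,2

step 1: discover 5; path=5; order=5
step 2: discover 0; path=5>0; order=5,0
step 3: discover 1; path=5>0>1; order=5,0,1
step 4: discover 2; path=5>2; order=5,0,1,2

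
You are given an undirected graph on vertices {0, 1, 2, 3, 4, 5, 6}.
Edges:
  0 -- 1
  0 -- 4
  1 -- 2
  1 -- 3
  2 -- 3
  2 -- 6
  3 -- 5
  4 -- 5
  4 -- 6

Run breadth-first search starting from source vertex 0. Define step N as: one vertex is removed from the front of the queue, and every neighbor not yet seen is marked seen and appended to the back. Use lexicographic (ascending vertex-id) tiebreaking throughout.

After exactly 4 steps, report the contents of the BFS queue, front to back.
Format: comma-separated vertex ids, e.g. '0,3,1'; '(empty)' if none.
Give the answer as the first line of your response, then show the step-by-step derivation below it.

3,5,6

step 1: dequeue 0; queue=[1,4]; order=0
step 2: dequeue 1; queue=[4,2,3]; order=0,1
step 3: dequeue 4; queue=[2,3,5,6]; order=0,1,4
step 4: dequeue 2; queue=[3,5,6]; order=0,1,4,2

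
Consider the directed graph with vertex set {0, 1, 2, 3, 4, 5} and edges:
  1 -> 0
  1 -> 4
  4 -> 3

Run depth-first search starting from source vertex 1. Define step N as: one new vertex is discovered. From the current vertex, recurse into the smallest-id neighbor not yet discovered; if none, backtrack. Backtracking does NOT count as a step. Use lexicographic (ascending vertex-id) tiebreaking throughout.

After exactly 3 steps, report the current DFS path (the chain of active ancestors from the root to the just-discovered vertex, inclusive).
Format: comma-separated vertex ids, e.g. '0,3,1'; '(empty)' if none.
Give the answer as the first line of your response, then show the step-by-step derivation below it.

1,4

step 1: discover 1; path=1; order=1
step 2: discover 0; path=1>0; order=1,0
step 3: discover 4; path=1>4; order=1,0,4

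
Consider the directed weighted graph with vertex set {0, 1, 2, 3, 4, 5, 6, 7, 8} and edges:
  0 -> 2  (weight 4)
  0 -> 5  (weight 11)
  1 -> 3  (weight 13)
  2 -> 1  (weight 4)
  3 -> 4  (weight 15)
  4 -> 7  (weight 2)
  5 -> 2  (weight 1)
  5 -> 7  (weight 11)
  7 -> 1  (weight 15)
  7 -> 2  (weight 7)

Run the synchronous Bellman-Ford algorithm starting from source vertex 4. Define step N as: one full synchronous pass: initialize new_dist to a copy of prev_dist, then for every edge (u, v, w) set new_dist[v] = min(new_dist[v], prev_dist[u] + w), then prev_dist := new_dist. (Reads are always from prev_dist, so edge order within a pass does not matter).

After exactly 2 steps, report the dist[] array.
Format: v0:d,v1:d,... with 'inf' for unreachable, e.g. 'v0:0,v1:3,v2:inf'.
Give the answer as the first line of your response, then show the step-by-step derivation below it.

v0:inf,v1:17,v2:9,v3:inf,v4:0,v5:inf,v6:inf,v7:2,v8:inf

step 1: dist = v0:inf,v1:inf,v2:inf,v3:inf,v4:0,v5:inf,v6:inf,v7:2,v8:inf
step 2: dist = v0:inf,v1:17,v2:9,v3:inf,v4:0,v5:inf,v6:inf,v7:2,v8:inf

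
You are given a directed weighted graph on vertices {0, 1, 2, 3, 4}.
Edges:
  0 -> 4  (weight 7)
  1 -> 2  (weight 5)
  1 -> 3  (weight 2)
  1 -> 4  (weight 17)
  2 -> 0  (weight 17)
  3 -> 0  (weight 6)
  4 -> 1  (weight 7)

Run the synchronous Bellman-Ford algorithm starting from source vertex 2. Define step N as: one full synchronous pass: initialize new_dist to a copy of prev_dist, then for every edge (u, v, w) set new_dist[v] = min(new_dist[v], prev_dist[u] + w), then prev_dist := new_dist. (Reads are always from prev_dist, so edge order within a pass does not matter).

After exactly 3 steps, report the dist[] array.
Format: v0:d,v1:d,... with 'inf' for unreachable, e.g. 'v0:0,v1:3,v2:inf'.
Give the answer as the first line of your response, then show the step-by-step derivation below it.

v0:17,v1:31,v2:0,v3:inf,v4:24

step 1: dist = v0:17,v1:inf,v2:0,v3:inf,v4:inf
step 2: dist = v0:17,v1:inf,v2:0,v3:inf,v4:24
step 3: dist = v0:17,v1:31,v2:0,v3:inf,v4:24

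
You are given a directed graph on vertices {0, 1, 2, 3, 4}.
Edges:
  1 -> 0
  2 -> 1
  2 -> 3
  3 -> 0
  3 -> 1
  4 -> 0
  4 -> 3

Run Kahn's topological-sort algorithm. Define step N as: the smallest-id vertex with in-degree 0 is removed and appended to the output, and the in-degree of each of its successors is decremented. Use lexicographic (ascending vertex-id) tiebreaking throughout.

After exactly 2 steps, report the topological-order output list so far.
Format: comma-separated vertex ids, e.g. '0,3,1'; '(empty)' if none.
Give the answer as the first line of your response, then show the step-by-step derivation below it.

2,4

step 1: output 2; order=[2]; indeg=(3,1,0,1,0)
step 2: output 4; order=[2,4]; indeg=(2,1,0,0,0)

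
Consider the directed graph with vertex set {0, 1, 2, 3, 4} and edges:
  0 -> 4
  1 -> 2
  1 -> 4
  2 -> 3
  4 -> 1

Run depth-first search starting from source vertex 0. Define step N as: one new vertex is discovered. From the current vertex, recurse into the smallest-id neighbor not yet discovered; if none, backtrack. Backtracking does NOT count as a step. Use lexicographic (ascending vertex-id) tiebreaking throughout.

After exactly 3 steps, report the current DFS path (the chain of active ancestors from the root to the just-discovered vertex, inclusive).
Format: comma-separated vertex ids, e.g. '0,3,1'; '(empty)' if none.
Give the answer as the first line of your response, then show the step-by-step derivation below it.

0,4,1

step 1: discover 0; path=0; order=0
step 2: discover 4; path=0>4; order=0,4
step 3: discover 1; path=0>4>1; order=0,4,1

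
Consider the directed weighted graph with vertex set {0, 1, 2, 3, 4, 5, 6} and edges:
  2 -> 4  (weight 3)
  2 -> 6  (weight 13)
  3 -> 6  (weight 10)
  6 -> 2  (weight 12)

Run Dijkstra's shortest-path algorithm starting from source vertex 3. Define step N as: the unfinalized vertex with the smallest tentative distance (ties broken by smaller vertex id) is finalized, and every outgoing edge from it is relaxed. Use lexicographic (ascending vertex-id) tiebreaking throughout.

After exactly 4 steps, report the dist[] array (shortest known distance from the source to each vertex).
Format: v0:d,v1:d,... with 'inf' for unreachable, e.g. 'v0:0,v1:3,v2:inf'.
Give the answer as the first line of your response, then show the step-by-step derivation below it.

v0:inf,v1:inf,v2:22,v3:0,v4:25,v5:inf,v6:10

step 1: dist = v0:inf,v1:inf,v2:inf,v3:0,v4:inf,v5:inf,v6:10
step 2: dist = v0:inf,v1:inf,v2:22,v3:0,v4:inf,v5:inf,v6:10
step 3: dist = v0:inf,v1:inf,v2:22,v3:0,v4:25,v5:inf,v6:10
step 4: dist = v0:inf,v1:inf,v2:22,v3:0,v4:25,v5:inf,v6:10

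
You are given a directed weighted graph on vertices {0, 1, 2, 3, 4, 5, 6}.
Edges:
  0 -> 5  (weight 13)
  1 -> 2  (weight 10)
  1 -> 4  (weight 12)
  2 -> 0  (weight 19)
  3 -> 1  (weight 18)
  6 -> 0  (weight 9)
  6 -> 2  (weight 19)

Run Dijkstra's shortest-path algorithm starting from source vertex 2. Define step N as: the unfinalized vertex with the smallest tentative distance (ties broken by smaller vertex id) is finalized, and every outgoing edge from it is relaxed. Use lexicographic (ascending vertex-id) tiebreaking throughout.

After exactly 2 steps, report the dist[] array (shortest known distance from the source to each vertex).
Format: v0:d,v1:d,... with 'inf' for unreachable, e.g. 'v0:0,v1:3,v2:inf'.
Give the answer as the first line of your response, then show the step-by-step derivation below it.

v0:19,v1:inf,v2:0,v3:inf,v4:inf,v5:32,v6:inf

step 1: dist = v0:19,v1:inf,v2:0,v3:inf,v4:inf,v5:inf,v6:inf
step 2: dist = v0:19,v1:inf,v2:0,v3:inf,v4:inf,v5:32,v6:inf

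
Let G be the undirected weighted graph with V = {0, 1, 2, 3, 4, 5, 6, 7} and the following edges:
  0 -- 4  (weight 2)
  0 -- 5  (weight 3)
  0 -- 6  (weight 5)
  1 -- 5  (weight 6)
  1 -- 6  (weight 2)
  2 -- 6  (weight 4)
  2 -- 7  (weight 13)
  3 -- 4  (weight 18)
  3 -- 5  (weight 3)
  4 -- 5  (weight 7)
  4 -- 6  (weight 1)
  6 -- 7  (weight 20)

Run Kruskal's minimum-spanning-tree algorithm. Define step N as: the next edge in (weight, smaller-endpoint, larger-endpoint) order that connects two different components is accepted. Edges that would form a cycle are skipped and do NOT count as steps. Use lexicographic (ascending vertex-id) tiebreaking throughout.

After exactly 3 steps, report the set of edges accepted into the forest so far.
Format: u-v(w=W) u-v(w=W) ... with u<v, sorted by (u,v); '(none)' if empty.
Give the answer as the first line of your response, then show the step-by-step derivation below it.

0-4(w=2) 1-6(w=2) 4-6(w=1)

step 1: add edge 4-6 (w=1); MST = {4-6(w=1)}
step 2: add edge 0-4 (w=2); MST = {0-4(w=2) 4-6(w=1)}
step 3: add edge 1-6 (w=2); MST = {0-4(w=2) 1-6(w=2) 4-6(w=1)}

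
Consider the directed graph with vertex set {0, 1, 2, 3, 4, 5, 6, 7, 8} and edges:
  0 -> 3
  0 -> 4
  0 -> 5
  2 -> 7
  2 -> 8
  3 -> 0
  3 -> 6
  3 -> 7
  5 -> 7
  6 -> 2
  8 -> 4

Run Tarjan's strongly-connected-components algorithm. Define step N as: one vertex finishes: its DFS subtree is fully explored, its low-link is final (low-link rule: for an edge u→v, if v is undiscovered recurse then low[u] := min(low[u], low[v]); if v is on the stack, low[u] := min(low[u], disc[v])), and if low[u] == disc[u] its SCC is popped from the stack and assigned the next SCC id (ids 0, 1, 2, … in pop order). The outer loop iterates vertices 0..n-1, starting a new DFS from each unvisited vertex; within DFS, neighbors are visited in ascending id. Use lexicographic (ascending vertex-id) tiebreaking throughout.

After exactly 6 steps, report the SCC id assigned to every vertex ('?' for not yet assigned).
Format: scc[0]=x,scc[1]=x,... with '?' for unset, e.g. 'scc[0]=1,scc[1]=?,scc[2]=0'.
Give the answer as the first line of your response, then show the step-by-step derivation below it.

scc[0]=?,scc[1]=?,scc[2]=3,scc[3]=?,scc[4]=1,scc[5]=?,scc[6]=4,scc[7]=0,scc[8]=2

step 1: low=(low[0]=0,low[1]=?,low[2]=3,low[3]=0,low[4]=?,low[5]=?,low[6]=2,low[7]=4,low[8]=?); scc=(scc[0]=?,scc[1]=?,scc[2]=?,scc[3]=?,scc[4]=?,scc[5]=?,scc[6]=?,scc[7]=0,scc[8]=?)
step 2: low=(low[0]=0,low[1]=?,low[2]=3,low[3]=0,low[4]=6,low[5]=?,low[6]=2,low[7]=4,low[8]=5); scc=(scc[0]=?,scc[1]=?,scc[2]=?,scc[3]=?,scc[4]=1,scc[5]=?,scc[6]=?,scc[7]=0,scc[8]=?)
step 3: low=(low[0]=0,low[1]=?,low[2]=3,low[3]=0,low[4]=6,low[5]=?,low[6]=2,low[7]=4,low[8]=5); scc=(scc[0]=?,scc[1]=?,scc[2]=?,scc[3]=?,scc[4]=1,scc[5]=?,scc[6]=?,scc[7]=0,scc[8]=2)
step 4: low=(low[0]=0,low[1]=?,low[2]=3,low[3]=0,low[4]=6,low[5]=?,low[6]=2,low[7]=4,low[8]=5); scc=(scc[0]=?,scc[1]=?,scc[2]=3,scc[3]=?,scc[4]=1,scc[5]=?,scc[6]=?,scc[7]=0,scc[8]=2)
step 5: low=(low[0]=0,low[1]=?,low[2]=3,low[3]=0,low[4]=6,low[5]=?,low[6]=2,low[7]=4,low[8]=5); scc=(scc[0]=?,scc[1]=?,scc[2]=3,scc[3]=?,scc[4]=1,scc[5]=?,scc[6]=4,scc[7]=0,scc[8]=2)
step 6: low=(low[0]=0,low[1]=?,low[2]=3,low[3]=0,low[4]=6,low[5]=?,low[6]=2,low[7]=4,low[8]=5); scc=(scc[0]=?,scc[1]=?,scc[2]=3,scc[3]=?,scc[4]=1,scc[5]=?,scc[6]=4,scc[7]=0,scc[8]=2)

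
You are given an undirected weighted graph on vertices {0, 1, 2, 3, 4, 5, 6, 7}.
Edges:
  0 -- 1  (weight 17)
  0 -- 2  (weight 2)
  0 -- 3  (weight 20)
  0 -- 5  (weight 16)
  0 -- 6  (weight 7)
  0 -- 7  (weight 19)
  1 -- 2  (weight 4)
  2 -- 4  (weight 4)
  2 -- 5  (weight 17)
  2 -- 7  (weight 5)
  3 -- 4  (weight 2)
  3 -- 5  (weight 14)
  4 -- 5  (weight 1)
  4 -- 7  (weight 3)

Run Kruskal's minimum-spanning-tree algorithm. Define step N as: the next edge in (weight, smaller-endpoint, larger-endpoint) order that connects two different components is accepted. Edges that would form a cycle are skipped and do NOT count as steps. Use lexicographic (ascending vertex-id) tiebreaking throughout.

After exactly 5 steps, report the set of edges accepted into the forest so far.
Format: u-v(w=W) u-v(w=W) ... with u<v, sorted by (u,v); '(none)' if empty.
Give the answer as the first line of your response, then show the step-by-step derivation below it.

0-2(w=2) 1-2(w=4) 3-4(w=2) 4-5(w=1) 4-7(w=3)

step 1: add edge 4-5 (w=1); MST = {4-5(w=1)}
step 2: add edge 0-2 (w=2); MST = {0-2(w=2) 4-5(w=1)}
step 3: add edge 3-4 (w=2); MST = {0-2(w=2) 3-4(w=2) 4-5(w=1)}
step 4: add edge 4-7 (w=3); MST = {0-2(w=2) 3-4(w=2) 4-5(w=1) 4-7(w=3)}
step 5: add edge 1-2 (w=4); MST = {0-2(w=2) 1-2(w=4) 3-4(w=2) 4-5(w=1) 4-7(w=3)}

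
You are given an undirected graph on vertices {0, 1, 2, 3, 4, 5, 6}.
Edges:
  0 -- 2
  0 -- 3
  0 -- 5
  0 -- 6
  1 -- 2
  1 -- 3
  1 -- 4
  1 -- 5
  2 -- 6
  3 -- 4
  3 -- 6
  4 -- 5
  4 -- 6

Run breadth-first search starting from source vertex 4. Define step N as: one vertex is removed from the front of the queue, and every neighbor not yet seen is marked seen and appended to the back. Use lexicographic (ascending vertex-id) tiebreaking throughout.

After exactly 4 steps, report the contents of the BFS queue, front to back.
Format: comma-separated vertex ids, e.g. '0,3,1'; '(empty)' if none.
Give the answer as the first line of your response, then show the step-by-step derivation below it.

6,2,0

step 1: dequeue 4; queue=[1,3,5,6]; order=4
step 2: dequeue 1; queue=[3,5,6,2]; order=4,1
step 3: dequeue 3; queue=[5,6,2,0]; order=4,1,3
step 4: dequeue 5; queue=[6,2,0]; order=4,1,3,5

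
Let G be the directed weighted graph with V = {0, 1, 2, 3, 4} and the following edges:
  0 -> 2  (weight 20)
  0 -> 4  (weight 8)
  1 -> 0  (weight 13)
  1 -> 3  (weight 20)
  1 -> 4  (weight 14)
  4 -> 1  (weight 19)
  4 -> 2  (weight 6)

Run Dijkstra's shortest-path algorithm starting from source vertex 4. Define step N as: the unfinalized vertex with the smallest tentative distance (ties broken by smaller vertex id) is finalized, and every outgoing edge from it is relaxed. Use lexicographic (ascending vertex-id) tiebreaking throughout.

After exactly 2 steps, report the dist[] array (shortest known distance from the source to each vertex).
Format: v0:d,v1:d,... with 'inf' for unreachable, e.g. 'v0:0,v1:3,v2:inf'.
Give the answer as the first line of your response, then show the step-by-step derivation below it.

v0:inf,v1:19,v2:6,v3:inf,v4:0

step 1: dist = v0:inf,v1:19,v2:6,v3:inf,v4:0
step 2: dist = v0:inf,v1:19,v2:6,v3:inf,v4:0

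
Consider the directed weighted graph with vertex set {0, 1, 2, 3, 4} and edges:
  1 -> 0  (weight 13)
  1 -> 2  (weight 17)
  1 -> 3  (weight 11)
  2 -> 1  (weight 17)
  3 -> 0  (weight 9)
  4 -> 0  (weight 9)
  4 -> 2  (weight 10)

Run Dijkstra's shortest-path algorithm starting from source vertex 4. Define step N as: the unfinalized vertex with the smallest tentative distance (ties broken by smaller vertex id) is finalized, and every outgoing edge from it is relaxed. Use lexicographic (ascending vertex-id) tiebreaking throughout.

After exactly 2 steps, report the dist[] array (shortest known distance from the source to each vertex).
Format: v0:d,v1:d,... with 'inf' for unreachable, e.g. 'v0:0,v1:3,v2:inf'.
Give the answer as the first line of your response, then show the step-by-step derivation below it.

v0:9,v1:inf,v2:10,v3:inf,v4:0

step 1: dist = v0:9,v1:inf,v2:10,v3:inf,v4:0
step 2: dist = v0:9,v1:inf,v2:10,v3:inf,v4:0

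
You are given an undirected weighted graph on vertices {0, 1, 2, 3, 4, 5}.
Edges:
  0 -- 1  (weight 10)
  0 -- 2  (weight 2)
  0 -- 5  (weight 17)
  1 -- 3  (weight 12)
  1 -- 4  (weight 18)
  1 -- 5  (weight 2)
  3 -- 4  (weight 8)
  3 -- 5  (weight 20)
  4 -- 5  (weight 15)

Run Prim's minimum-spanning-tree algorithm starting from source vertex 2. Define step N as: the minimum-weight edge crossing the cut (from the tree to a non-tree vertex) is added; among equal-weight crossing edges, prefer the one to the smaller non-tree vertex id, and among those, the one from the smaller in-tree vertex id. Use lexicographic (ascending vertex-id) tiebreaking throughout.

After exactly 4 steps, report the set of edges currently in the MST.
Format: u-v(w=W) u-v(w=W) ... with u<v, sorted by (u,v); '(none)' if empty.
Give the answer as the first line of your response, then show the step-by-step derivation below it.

0-1(w=10) 0-2(w=2) 1-3(w=12) 1-5(w=2)

step 1: add edge 0-2 (w=2); MST = {0-2(w=2)}
step 2: add edge 0-1 (w=10); MST = {0-1(w=10) 0-2(w=2)}
step 3: add edge 1-5 (w=2); MST = {0-1(w=10) 0-2(w=2) 1-5(w=2)}
step 4: add edge 1-3 (w=12); MST = {0-1(w=10) 0-2(w=2) 1-3(w=12) 1-5(w=2)}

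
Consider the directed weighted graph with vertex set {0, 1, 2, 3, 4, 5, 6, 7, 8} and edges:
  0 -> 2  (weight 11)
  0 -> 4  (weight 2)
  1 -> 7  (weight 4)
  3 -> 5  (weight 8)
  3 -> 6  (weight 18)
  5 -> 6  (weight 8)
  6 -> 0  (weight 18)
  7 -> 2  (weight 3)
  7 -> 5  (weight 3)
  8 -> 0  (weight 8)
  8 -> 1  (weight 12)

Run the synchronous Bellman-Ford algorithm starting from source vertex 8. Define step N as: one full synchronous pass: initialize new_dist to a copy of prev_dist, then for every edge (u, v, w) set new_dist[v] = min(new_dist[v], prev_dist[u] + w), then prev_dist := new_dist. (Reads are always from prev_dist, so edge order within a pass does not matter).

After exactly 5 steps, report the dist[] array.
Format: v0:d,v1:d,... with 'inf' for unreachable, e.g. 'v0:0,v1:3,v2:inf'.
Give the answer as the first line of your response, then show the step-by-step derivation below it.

v0:8,v1:12,v2:19,v3:inf,v4:10,v5:19,v6:27,v7:16,v8:0

step 1: dist = v0:8,v1:12,v2:inf,v3:inf,v4:inf,v5:inf,v6:inf,v7:inf,v8:0
step 2: dist = v0:8,v1:12,v2:19,v3:inf,v4:10,v5:inf,v6:inf,v7:16,v8:0
step 3: dist = v0:8,v1:12,v2:19,v3:inf,v4:10,v5:19,v6:inf,v7:16,v8:0
step 4: dist = v0:8,v1:12,v2:19,v3:inf,v4:10,v5:19,v6:27,v7:16,v8:0
step 5: dist = v0:8,v1:12,v2:19,v3:inf,v4:10,v5:19,v6:27,v7:16,v8:0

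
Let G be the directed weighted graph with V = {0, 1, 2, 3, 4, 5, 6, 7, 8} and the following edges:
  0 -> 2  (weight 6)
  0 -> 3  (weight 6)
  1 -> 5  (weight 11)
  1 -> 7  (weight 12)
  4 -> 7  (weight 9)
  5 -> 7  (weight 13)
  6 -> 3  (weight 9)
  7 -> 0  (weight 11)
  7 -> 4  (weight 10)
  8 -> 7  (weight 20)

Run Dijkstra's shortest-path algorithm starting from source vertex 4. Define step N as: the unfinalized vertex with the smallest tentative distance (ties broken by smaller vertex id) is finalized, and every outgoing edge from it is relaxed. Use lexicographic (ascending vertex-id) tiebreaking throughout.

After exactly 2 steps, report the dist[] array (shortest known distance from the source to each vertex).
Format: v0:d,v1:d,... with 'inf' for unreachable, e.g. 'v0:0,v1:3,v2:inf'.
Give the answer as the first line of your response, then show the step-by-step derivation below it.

v0:20,v1:inf,v2:inf,v3:inf,v4:0,v5:inf,v6:inf,v7:9,v8:inf

step 1: dist = v0:inf,v1:inf,v2:inf,v3:inf,v4:0,v5:inf,v6:inf,v7:9,v8:inf
step 2: dist = v0:20,v1:inf,v2:inf,v3:inf,v4:0,v5:inf,v6:inf,v7:9,v8:inf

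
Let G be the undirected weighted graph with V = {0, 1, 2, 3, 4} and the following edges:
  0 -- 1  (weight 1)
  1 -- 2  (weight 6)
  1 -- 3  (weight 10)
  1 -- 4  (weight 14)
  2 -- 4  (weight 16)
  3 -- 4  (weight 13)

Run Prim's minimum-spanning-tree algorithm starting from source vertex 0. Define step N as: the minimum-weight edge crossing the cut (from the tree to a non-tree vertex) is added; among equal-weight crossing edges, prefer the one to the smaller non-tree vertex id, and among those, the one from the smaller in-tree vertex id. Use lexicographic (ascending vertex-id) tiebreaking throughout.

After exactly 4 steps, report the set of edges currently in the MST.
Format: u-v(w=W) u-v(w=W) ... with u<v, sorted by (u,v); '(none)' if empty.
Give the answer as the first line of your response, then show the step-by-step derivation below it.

0-1(w=1) 1-2(w=6) 1-3(w=10) 3-4(w=13)

step 1: add edge 0-1 (w=1); MST = {0-1(w=1)}
step 2: add edge 1-2 (w=6); MST = {0-1(w=1) 1-2(w=6)}
step 3: add edge 1-3 (w=10); MST = {0-1(w=1) 1-2(w=6) 1-3(w=10)}
step 4: add edge 3-4 (w=13); MST = {0-1(w=1) 1-2(w=6) 1-3(w=10) 3-4(w=13)}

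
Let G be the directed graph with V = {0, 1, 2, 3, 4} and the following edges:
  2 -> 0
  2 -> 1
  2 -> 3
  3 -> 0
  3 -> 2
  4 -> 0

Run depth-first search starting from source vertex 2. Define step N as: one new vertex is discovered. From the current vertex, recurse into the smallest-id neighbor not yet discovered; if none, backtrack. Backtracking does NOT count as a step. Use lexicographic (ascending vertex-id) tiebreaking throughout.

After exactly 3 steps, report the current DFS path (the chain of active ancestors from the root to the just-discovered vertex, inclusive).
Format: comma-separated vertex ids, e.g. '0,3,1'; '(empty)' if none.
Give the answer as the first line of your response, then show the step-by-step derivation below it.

2,1

step 1: discover 2; path=2; order=2
step 2: discover 0; path=2>0; order=2,0
step 3: discover 1; path=2>1; order=2,0,1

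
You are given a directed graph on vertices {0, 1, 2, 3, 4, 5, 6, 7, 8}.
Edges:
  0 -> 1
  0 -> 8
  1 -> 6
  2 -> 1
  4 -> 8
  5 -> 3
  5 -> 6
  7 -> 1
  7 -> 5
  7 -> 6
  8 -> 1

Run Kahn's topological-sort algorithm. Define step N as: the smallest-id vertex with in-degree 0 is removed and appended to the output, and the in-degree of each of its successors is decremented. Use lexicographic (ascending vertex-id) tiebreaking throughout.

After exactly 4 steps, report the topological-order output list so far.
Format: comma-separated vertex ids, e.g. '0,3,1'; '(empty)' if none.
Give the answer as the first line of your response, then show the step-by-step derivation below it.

0,2,4,7

step 1: output 0; order=[0]; indeg=(0,3,0,1,0,1,3,0,1)
step 2: output 2; order=[0,2]; indeg=(0,2,0,1,0,1,3,0,1)
step 3: output 4; order=[0,2,4]; indeg=(0,2,0,1,0,1,3,0,0)
step 4: output 7; order=[0,2,4,7]; indeg=(0,1,0,1,0,0,2,0,0)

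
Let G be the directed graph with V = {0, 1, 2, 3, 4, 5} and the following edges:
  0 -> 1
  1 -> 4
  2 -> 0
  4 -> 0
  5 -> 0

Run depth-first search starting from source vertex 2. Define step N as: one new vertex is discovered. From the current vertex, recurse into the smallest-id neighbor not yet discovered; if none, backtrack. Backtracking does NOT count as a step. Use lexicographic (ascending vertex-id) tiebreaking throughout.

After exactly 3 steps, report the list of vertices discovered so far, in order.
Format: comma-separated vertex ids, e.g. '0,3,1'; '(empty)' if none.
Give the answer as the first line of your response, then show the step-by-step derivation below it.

2,0,1

step 1: discover 2; path=2; order=2
step 2: discover 0; path=2>0; order=2,0
step 3: discover 1; path=2>0>1; order=2,0,1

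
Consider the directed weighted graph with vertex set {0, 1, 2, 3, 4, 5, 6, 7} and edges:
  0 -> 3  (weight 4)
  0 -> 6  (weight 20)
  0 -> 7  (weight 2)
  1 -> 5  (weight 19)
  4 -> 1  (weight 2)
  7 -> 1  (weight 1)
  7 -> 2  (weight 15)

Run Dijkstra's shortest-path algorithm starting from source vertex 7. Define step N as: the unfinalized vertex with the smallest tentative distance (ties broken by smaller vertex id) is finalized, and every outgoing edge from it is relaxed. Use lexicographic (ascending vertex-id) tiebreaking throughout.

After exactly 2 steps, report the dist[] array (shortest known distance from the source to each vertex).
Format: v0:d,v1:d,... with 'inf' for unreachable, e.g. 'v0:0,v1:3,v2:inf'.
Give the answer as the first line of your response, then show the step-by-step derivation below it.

v0:inf,v1:1,v2:15,v3:inf,v4:inf,v5:20,v6:inf,v7:0

step 1: dist = v0:inf,v1:1,v2:15,v3:inf,v4:inf,v5:inf,v6:inf,v7:0
step 2: dist = v0:inf,v1:1,v2:15,v3:inf,v4:inf,v5:20,v6:inf,v7:0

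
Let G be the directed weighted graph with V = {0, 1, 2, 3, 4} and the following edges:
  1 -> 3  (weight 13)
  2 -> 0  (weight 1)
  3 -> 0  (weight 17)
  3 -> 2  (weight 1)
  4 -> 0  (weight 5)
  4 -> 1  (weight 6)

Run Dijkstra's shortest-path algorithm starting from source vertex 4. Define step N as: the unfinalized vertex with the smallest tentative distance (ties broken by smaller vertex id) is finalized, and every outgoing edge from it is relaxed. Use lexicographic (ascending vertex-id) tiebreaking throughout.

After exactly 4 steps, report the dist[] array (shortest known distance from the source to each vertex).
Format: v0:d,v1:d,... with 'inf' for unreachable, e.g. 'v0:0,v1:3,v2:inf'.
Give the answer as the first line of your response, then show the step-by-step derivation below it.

v0:5,v1:6,v2:20,v3:19,v4:0

step 1: dist = v0:5,v1:6,v2:inf,v3:inf,v4:0
step 2: dist = v0:5,v1:6,v2:inf,v3:inf,v4:0
step 3: dist = v0:5,v1:6,v2:inf,v3:19,v4:0
step 4: dist = v0:5,v1:6,v2:20,v3:19,v4:0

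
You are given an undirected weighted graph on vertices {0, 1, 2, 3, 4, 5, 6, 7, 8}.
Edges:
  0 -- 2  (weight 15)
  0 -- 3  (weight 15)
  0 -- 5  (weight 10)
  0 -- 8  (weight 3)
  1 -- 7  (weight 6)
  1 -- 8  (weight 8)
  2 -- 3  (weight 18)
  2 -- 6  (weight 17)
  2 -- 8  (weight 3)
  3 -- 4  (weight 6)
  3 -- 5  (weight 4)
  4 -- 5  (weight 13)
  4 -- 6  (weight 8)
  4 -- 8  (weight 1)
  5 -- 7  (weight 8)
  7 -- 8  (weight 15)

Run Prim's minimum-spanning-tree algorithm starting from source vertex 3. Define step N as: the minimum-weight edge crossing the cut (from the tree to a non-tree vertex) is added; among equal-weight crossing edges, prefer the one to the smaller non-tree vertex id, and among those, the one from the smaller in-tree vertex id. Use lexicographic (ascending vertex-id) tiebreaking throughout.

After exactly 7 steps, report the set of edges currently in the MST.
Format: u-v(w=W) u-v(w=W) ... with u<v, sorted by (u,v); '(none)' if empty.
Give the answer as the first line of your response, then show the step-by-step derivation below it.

0-8(w=3) 1-7(w=6) 1-8(w=8) 2-8(w=3) 3-4(w=6) 3-5(w=4) 4-8(w=1)

step 1: add edge 3-5 (w=4); MST = {3-5(w=4)}
step 2: add edge 3-4 (w=6); MST = {3-4(w=6) 3-5(w=4)}
step 3: add edge 4-8 (w=1); MST = {3-4(w=6) 3-5(w=4) 4-8(w=1)}
step 4: add edge 0-8 (w=3); MST = {0-8(w=3) 3-4(w=6) 3-5(w=4) 4-8(w=1)}
step 5: add edge 2-8 (w=3); MST = {0-8(w=3) 2-8(w=3) 3-4(w=6) 3-5(w=4) 4-8(w=1)}
step 6: add edge 1-8 (w=8); MST = {0-8(w=3) 1-8(w=8) 2-8(w=3) 3-4(w=6) 3-5(w=4) 4-8(w=1)}
step 7: add edge 1-7 (w=6); MST = {0-8(w=3) 1-7(w=6) 1-8(w=8) 2-8(w=3) 3-4(w=6) 3-5(w=4) 4-8(w=1)}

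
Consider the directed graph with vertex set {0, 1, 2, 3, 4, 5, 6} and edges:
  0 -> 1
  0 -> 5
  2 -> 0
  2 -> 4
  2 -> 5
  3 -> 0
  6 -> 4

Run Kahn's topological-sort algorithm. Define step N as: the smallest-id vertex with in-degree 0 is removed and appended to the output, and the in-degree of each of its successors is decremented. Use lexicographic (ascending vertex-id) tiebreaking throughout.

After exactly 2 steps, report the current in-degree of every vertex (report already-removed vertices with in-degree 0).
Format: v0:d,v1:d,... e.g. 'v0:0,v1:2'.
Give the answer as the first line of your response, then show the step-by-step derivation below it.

v0:0,v1:1,v2:0,v3:0,v4:1,v5:1,v6:0

step 1: output 2; order=[2]; indeg=(1,1,0,0,1,1,0)
step 2: output 3; order=[2,3]; indeg=(0,1,0,0,1,1,0)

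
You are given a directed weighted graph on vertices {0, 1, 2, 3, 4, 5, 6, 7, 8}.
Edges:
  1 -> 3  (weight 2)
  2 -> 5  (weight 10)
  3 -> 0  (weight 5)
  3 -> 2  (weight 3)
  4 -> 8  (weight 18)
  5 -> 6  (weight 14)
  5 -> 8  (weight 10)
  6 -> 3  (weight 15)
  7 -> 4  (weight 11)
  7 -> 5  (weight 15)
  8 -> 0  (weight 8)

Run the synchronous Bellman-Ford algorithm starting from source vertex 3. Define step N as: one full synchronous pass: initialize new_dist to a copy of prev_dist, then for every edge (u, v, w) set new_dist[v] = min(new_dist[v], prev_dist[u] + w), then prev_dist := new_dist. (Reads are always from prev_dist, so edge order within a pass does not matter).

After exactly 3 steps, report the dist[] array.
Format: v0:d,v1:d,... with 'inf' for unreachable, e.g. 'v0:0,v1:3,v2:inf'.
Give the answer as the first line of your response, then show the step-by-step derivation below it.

v0:5,v1:inf,v2:3,v3:0,v4:inf,v5:13,v6:27,v7:inf,v8:23

step 1: dist = v0:5,v1:inf,v2:3,v3:0,v4:inf,v5:inf,v6:inf,v7:inf,v8:inf
step 2: dist = v0:5,v1:inf,v2:3,v3:0,v4:inf,v5:13,v6:inf,v7:inf,v8:inf
step 3: dist = v0:5,v1:inf,v2:3,v3:0,v4:inf,v5:13,v6:27,v7:inf,v8:23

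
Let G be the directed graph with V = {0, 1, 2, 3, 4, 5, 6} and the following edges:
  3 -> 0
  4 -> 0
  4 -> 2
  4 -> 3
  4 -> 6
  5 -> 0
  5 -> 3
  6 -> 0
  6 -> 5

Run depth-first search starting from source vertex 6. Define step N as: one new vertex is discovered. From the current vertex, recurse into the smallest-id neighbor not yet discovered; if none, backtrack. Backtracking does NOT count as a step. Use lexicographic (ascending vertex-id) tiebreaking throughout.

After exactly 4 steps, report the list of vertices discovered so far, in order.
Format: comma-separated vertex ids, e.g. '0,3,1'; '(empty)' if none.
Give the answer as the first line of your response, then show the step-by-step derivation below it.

6,0,5,3

step 1: discover 6; path=6; order=6
step 2: discover 0; path=6>0; order=6,0
step 3: discover 5; path=6>5; order=6,0,5
step 4: discover 3; path=6>5>3; order=6,0,5,3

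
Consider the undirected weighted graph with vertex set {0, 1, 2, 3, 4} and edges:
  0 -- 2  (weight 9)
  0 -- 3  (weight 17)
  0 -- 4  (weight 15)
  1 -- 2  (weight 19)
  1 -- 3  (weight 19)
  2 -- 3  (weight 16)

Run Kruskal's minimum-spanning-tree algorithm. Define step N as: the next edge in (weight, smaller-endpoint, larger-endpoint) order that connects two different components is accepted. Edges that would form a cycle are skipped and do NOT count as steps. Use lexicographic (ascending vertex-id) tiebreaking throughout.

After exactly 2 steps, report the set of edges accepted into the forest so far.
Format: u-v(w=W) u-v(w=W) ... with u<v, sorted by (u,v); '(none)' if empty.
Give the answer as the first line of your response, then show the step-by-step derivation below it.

0-2(w=9) 0-4(w=15)

step 1: add edge 0-2 (w=9); MST = {0-2(w=9)}
step 2: add edge 0-4 (w=15); MST = {0-2(w=9) 0-4(w=15)}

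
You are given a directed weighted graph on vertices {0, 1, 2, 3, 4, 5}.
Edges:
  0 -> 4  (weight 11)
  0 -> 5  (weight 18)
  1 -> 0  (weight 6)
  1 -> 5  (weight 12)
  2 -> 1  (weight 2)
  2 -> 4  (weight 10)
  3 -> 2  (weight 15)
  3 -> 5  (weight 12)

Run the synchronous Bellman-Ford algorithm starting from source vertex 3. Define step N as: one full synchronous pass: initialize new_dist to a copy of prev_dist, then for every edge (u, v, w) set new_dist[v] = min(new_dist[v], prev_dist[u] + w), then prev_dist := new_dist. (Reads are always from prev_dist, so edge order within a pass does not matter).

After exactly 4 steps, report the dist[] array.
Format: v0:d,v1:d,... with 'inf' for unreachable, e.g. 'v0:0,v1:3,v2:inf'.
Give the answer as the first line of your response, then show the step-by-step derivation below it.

v0:23,v1:17,v2:15,v3:0,v4:25,v5:12

step 1: dist = v0:inf,v1:inf,v2:15,v3:0,v4:inf,v5:12
step 2: dist = v0:inf,v1:17,v2:15,v3:0,v4:25,v5:12
step 3: dist = v0:23,v1:17,v2:15,v3:0,v4:25,v5:12
step 4: dist = v0:23,v1:17,v2:15,v3:0,v4:25,v5:12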